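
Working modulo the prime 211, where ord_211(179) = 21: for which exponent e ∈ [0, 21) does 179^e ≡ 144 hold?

Successive powers of 179 modulo 211:
  179^0=1  179^1=179  179^2=180  179^3=148  179^4=117  179^5=54
  179^6=171  179^7=14  179^8=185  179^9=199  179^10=173  179^11=161
  179^12=123  179^13=73  179^14=196  179^15=58  179^16=43  179^17=101
  179^18=144
So 179^18 ≡ 144 (mod 211), giving e = 18.

18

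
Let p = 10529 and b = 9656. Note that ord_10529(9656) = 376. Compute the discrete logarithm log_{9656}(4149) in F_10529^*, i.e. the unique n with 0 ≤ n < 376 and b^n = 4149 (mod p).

212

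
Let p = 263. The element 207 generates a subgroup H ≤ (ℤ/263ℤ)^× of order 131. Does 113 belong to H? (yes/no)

113 ∈ ⟨207⟩ iff 113^131 ≡ 1 (mod 263), since |⟨207⟩| = 131.
113^131 mod 263 = 262.
Since 262 ≠ 1, 113 does not lie in the subgroup.

no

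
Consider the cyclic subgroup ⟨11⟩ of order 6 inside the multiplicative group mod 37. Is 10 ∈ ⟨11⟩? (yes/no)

yes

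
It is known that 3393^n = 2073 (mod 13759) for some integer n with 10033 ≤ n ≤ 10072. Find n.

10065

Compute 3393^10033 mod 13759 = 491, then multiply by 3393 repeatedly:
  3393^10033=491  3393^10034=1124  3393^10035=2489  3393^10036=10910  3393^10037=5920
  3393^10038=12179  3393^10039=5070  3393^10040=3760  3393^10041=3087  3393^10042=3592
  3393^10043=10941  3393^10044=1031  3393^10045=3397  3393^10046=9738  3393^10047=5675
  3393^10048=6434  3393^10049=8788  3393^10050=1931  3393^10051=2599  3393^10052=12647
  3393^10053=10709  3393^10054=11877  3393^10055=12309  3393^10056=5872  3393^10057=664
  3393^10058=10235  3393^10059=13398  3393^10060=13437  3393^10061=8174  3393^10062=9997
  3393^10063=3886  3393^10064=4076  3393^10065=2073
Found 2073 at exponent 10065.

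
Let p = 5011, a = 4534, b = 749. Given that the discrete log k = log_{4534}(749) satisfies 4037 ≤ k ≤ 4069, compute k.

4053

Compute 4534^4037 mod 5011 = 3428, then multiply by 4534 repeatedly:
  4534^4037=3428  4534^4038=3441  4534^4039=2251  4534^4040=3638  4534^4041=3491
  4534^4042=3456  4534^4043=107  4534^4044=4082  4534^4045=2165  4534^4046=4572
  4534^4047=3952  4534^4048=4043  4534^4049=724  4534^4050=411  4534^4051=4393
  4534^4052=4148  4534^4053=749
Found 749 at exponent 4053.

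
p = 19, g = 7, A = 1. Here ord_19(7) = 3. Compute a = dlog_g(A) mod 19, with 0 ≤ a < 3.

Successive powers of 7 modulo 19:
  7^0=1
So 7^0 ≡ 1 (mod 19), giving a = 0.

0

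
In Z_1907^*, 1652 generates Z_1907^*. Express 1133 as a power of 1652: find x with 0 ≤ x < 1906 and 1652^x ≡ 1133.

Baby-step giant-step with m = ceil(sqrt(1906)) = 44.
Baby table (1652^j mod 1907 for j=0..43):
  0:1  1:1652  2:187  3:1897  4:643  5:37  6:100  7:1198
  8:1537  9:907  10:1369  11:1793  12:465  13:1566  14:1140  15:1071
  16:1503  17:42  18:732  19:226  20:1487  21:308  22:1554  23:386
  24:734  25:1623  26:1861  27:288  28:933  29:460  30:934  31:205
  32:1121  33:195  34:1764  35:232  36:1864  37:1430  38:1494  39:430
  40:956  41:316  42:1421  43:1882
Giant step factor: 1652^(-44) ≡ 1595 (mod 1907).
Scan 1133·1595^i mod 1907 for i = 0, 1, …:
  i=0: 1133   i=1: 1206   i=2: 1314   i=3: 37
Match at i=3, j=5: x = 3·44 + 5 = 137.

137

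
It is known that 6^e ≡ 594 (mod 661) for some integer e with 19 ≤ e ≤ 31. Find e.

Compute 6^19 mod 661 = 347, then multiply by 6 repeatedly:
  6^19=347  6^20=99  6^21=594
Found 594 at exponent 21.

21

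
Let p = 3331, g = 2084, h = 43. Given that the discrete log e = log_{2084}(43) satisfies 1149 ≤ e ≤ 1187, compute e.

1158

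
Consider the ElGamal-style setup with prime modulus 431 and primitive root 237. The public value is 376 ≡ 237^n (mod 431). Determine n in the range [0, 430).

335

Baby-step giant-step with m = ceil(sqrt(430)) = 21.
Baby table (237^j mod 431 for j=0..20):
  0:1  1:237  2:139  3:187  4:357  5:133  6:58  7:385
  8:304  9:71  10:18  11:387  12:347  13:349  14:392  15:239
  16:182  17:34  18:300  19:416  20:324
Giant step factor: 237^(-21) ≡ 117 (mod 431).
Scan 376·117^i mod 431 for i = 0, 1, …:
  i=0: 376   i=1: 30   i=2: 62   i=3: 358
  i=4: 79   i=5: 192   i=6: 52   i=7: 50
  i=8: 247   i=9: 22     …   i=14: 268
  i=15: 324
Match at i=15, j=20: n = 15·21 + 20 = 335.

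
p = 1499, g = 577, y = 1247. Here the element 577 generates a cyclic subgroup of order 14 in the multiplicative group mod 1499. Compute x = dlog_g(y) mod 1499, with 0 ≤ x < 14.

Successive powers of 577 modulo 1499:
  577^0=1  577^1=577  577^2=151  577^3=185  577^4=316  577^5=953
  577^6=1247
So 577^6 ≡ 1247 (mod 1499), giving x = 6.

6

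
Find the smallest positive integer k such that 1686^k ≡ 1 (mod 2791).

The order of 1686 must divide p − 1 = 2790 = 2 · 3^2 · 5 · 31.
Divisors: 1, 2, 3, 5, 6, 9, 10, 15, 18, 30, 31, 45, 62, 90, 93, 155, 186, 279, 310, 465, 558, 930, 1395, 2790.
Check each in increasing order: 1686^1 ≡ 1686;  1686^2 ≡ 1358;  1686^3 ≡ 968;  1686^5 ≡ 2774;  1686^6 ≡ 2039;  1686^9 ≡ 515;  1686^10 ≡ 289;  1686^15 ≡ 669;  1686^18 ≡ 80;  1686^30 ≡ 1001;  1686^31 ≡ 1922;  1686^45 ≡ 2620;  1686^62 ≡ 1591;  1686^90 ≡ 1331;  1686^93 ≡ 1757;  1686^155 ≡ 1596;  1686^186 ≡ 203;  1686^279 ≡ 2214;  1686^310 ≡ 1824;  1686^465 ≡ 91;  1686^558 ≡ 800;  1686^930 ≡ 2699;  1686^1395 ≡ 1.
Smallest exponent giving 1 is 1395.

1395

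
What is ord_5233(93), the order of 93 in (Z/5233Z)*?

872

The order of 93 must divide p − 1 = 5232 = 2^4 · 3 · 109.
Divisors: 1, 2, 3, 4, 6, 8, 12, 16, 24, 48, 109, 218, 327, 436, 654, 872, 1308, 1744, 2616, 5232.
Check each in increasing order: 93^1 ≡ 93;  93^2 ≡ 3416;  93^3 ≡ 3708;  93^4 ≡ 4699;  93^6 ≡ 2173;  93^8 ≡ 2574;  93^12 ≡ 1763;  93^16 ≡ 498;  93^24 ≡ 5000;  93^48 ≡ 1959;  93^109 ≡ 3421;  93^218 ≡ 2253;  93^327 ≡ 4537;  93^436 ≡ 5232;  93^654 ≡ 2980;  93^872 ≡ 1.
Smallest exponent giving 1 is 872.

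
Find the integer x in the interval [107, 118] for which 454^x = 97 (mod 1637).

Compute 454^107 mod 1637 = 232, then multiply by 454 repeatedly:
  454^107=232  454^108=560  454^109=505  454^110=90  454^111=1572
  454^112=1593  454^113=1305  454^114=1513  454^115=999  454^116=97
Found 97 at exponent 116.

116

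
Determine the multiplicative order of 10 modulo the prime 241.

The order of 10 must divide p − 1 = 240 = 2^4 · 3 · 5.
Divisors: 1, 2, 3, 4, 5, 6, 8, 10, 12, 15, 16, 20, 24, 30, 40, 48, 60, 80, 120, 240.
Check each in increasing order: 10^1 ≡ 10;  10^2 ≡ 100;  10^3 ≡ 36;  10^4 ≡ 119;  10^5 ≡ 226;  10^6 ≡ 91;  10^8 ≡ 183;  10^10 ≡ 225;  10^12 ≡ 87;  10^15 ≡ 240;  10^16 ≡ 231;  10^20 ≡ 15;  10^24 ≡ 98;  10^30 ≡ 1.
Smallest exponent giving 1 is 30.

30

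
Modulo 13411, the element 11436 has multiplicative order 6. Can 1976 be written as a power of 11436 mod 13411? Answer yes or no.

⟨11436⟩ has order 6; its elements mod 13411 are {1, 1975, 1976, 11435, 11436, 13410}.
1976 is in this set.

yes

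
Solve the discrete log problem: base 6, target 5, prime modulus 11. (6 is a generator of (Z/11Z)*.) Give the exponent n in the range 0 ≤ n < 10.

Successive powers of 6 modulo 11:
  6^0=1  6^1=6  6^2=3  6^3=7  6^4=9  6^5=10
  6^6=5
So 6^6 ≡ 5 (mod 11), giving n = 6.

6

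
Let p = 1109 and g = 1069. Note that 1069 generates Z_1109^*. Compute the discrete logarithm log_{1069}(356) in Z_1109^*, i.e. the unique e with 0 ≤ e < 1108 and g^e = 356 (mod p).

Baby-step giant-step with m = ceil(sqrt(1108)) = 34.
Baby table (1069^j mod 1109 for j=0..33):
  0:1  1:1069  2:491  3:322  4:428  5:624  6:547  7:300
  8:199  9:912  10:117  11:865  12:888  13:1077  14:171  15:923
  16:786  17:721  18:1103  19:240  20:381  21:286  22:759  23:692
  24:45  25:418  26:1024  27:73  28:407  29:355  30:217  31:192
  32:83  33:7
Giant step factor: 1069^(-34) ≡ 907 (mod 1109).
Scan 356·907^i mod 1109 for i = 0, 1, …:
  i=0: 356   i=1: 173   i=2: 542   i=3: 307
  i=4: 90   i=5: 673   i=6: 461   i=7: 34
  i=8: 895   i=9: 1086     …   i=13: 449
  i=14: 240
Match at i=14, j=19: e = 14·34 + 19 = 495.

495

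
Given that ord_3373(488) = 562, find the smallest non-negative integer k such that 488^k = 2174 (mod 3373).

181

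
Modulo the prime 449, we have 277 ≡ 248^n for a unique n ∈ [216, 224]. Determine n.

223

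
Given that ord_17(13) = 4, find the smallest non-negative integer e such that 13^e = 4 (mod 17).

Successive powers of 13 modulo 17:
  13^0=1  13^1=13  13^2=16  13^3=4
So 13^3 ≡ 4 (mod 17), giving e = 3.

3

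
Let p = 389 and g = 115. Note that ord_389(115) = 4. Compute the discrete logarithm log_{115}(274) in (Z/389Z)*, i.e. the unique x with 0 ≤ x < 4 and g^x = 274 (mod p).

3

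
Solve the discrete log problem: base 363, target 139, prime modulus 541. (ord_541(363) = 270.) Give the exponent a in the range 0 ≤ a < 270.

Baby-step giant-step with m = ceil(sqrt(270)) = 17.
Baby table (363^j mod 541 for j=0..16):
  0:1  1:363  2:306  3:173  4:43  5:461  6:174  7:406
  8:226  9:347  10:449  11:146  12:521  13:314  14:372  15:327
  16:222
Giant step factor: 363^(-17) ≡ 47 (mod 541).
Scan 139·47^i mod 541 for i = 0, 1, …:
  i=0: 139   i=1: 41   i=2: 304   i=3: 222
Match at i=3, j=16: a = 3·17 + 16 = 67.

67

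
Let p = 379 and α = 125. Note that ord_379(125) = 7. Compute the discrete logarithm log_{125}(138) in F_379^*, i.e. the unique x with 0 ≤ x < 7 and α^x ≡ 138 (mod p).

Successive powers of 125 modulo 379:
  125^0=1  125^1=125  125^2=86  125^3=138
So 125^3 ≡ 138 (mod 379), giving x = 3.

3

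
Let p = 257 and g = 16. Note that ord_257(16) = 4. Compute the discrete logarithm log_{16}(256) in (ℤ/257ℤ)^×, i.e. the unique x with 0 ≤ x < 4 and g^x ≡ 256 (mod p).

Successive powers of 16 modulo 257:
  16^0=1  16^1=16  16^2=256
So 16^2 ≡ 256 (mod 257), giving x = 2.

2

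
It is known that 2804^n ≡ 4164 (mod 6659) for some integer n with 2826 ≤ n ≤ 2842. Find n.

2832

Compute 2804^2826 mod 6659 = 2791, then multiply by 2804 repeatedly:
  2804^2826=2791  2804^2827=1639  2804^2828=1046  2804^2829=3024  2804^2830=2389
  2804^2831=6461  2804^2832=4164
Found 4164 at exponent 2832.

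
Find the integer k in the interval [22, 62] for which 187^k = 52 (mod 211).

Compute 187^22 mod 211 = 81, then multiply by 187 repeatedly:
  187^22=81  187^23=166  187^24=25  187^25=33  187^26=52
Found 52 at exponent 26.

26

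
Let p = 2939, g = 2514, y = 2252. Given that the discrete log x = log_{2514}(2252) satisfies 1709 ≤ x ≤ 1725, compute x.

1710

Compute 2514^1709 mod 2939 = 1848, then multiply by 2514 repeatedly:
  2514^1709=1848  2514^1710=2252
Found 2252 at exponent 1710.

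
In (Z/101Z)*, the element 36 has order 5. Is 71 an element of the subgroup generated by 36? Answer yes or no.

no

71 ∈ ⟨36⟩ iff 71^5 ≡ 1 (mod 101), since |⟨36⟩| = 5.
71^5 mod 101 = 95.
Since 95 ≠ 1, 71 does not lie in the subgroup.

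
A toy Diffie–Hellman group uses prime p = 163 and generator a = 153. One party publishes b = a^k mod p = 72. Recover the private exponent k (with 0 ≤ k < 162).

109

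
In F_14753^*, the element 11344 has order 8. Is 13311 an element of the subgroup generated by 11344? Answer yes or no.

13311 ∈ ⟨11344⟩ iff 13311^8 ≡ 1 (mod 14753), since |⟨11344⟩| = 8.
13311^8 mod 14753 = 5734.
Since 5734 ≠ 1, 13311 does not lie in the subgroup.

no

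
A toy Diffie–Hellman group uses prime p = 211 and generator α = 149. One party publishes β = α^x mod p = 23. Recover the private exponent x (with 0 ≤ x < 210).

21

Baby-step giant-step with m = ceil(sqrt(210)) = 15.
Baby table (149^j mod 211 for j=0..14):
  0:1  1:149  2:46  3:102  4:6  5:50  6:65  7:190
  8:36  9:89  10:179  11:85  12:5  13:112  14:19
Giant step factor: 149^(-15) ≡ 12 (mod 211).
Scan 23·12^i mod 211 for i = 0, 1, …:
  i=0: 23   i=1: 65
Match at i=1, j=6: x = 1·15 + 6 = 21.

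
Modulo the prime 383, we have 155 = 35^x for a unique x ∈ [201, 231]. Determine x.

Compute 35^201 mod 383 = 117, then multiply by 35 repeatedly:
  35^201=117  35^202=265  35^203=83  35^204=224  35^205=180
  35^206=172  35^207=275  35^208=50  35^209=218  35^210=353
  35^211=99  35^212=18  35^213=247  35^214=219  35^215=5
  35^216=175  35^217=380  35^218=278  35^219=155
Found 155 at exponent 219.

219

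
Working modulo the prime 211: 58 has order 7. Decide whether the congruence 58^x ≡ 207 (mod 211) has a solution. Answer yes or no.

no

⟨58⟩ has order 7; its elements mod 211 are {1, 58, 123, 144, 148, 171, 199}.
207 is not in this set.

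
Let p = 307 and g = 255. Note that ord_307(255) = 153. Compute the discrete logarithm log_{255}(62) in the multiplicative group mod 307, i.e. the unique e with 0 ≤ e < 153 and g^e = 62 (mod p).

149

Baby-step giant-step with m = ceil(sqrt(153)) = 13.
Baby table (255^j mod 307 for j=0..12):
  0:1  1:255  2:248  3:305  4:104  5:118  6:4  7:99
  8:71  9:299  10:109  11:165  12:16
Giant step factor: 255^(-13) ≡ 69 (mod 307).
Scan 62·69^i mod 307 for i = 0, 1, …:
  i=0: 62   i=1: 287   i=2: 155   i=3: 257
  i=4: 234   i=5: 182   i=6: 278   i=7: 148
  i=8: 81   i=9: 63   i=10: 49   i=11: 4
Match at i=11, j=6: e = 11·13 + 6 = 149.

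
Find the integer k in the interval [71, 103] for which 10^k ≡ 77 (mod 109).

Compute 10^71 mod 109 = 59, then multiply by 10 repeatedly:
  10^71=59  10^72=45  10^73=14  10^74=31  10^75=92
  10^76=48  10^77=44  10^78=4  10^79=40  10^80=73
  10^81=76  10^82=106  10^83=79  10^84=27  10^85=52
  10^86=84  10^87=77
Found 77 at exponent 87.

87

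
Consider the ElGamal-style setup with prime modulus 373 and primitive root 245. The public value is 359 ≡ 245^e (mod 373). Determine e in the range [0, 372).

Baby-step giant-step with m = ceil(sqrt(372)) = 20.
Baby table (245^j mod 373 for j=0..19):
  0:1  1:245  2:345  3:227  4:38  5:358  6:55  7:47
  8:325  9:176  10:225  11:294  12:41  13:347  14:344  15:355
  16:66  17:131  18:17  19:62
Giant step factor: 245^(-20) ≡ 239 (mod 373).
Scan 359·239^i mod 373 for i = 0, 1, …:
  i=0: 359   i=1: 11   i=2: 18   i=3: 199
  i=4: 190   i=5: 277   i=6: 182   i=7: 230
  i=8: 139   i=9: 24   i=10: 141   i=11: 129
  i=12: 245
Match at i=12, j=1: e = 12·20 + 1 = 241.

241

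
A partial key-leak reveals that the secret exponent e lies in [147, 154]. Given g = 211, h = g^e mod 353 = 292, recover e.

Compute 211^147 mod 353 = 341, then multiply by 211 repeatedly:
  211^147=341  211^148=292
Found 292 at exponent 148.

148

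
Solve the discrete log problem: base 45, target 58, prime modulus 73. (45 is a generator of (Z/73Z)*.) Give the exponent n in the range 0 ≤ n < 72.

Baby-step giant-step with m = ceil(sqrt(72)) = 9.
Baby table (45^j mod 73 for j=0..8):
  0:1  1:45  2:54  3:21  4:69  5:39  6:3  7:62
  8:16
Giant step factor: 45^(-9) ≡ 51 (mod 73).
Scan 58·51^i mod 73 for i = 0, 1, …:
  i=0: 58   i=1: 38   i=2: 40   i=3: 69
Match at i=3, j=4: n = 3·9 + 4 = 31.

31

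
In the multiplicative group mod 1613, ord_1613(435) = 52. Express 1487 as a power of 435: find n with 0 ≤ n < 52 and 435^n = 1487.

Baby-step giant-step with m = ceil(sqrt(52)) = 8.
Baby table (435^j mod 1613 for j=0..7):
  0:1  1:435  2:504  3:1485  4:775  5:8  6:254  7:806
Giant step factor: 435^(-8) ≡ 1016 (mod 1613).
Scan 1487·1016^i mod 1613 for i = 0, 1, …:
  i=0: 1487   i=1: 1024   i=2: 1612   i=3: 597
  i=4: 64   i=5: 504
Match at i=5, j=2: n = 5·8 + 2 = 42.

42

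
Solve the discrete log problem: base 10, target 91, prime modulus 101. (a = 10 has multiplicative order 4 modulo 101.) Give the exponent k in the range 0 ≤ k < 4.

3

Successive powers of 10 modulo 101:
  10^0=1  10^1=10  10^2=100  10^3=91
So 10^3 ≡ 91 (mod 101), giving k = 3.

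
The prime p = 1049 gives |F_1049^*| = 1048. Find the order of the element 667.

1048

The order of 667 must divide p − 1 = 1048 = 2^3 · 131.
Divisors: 1, 2, 4, 8, 131, 262, 524, 1048.
Check each in increasing order: 667^1 ≡ 667;  667^2 ≡ 113;  667^4 ≡ 181;  667^8 ≡ 242;  667^131 ≡ 223;  667^262 ≡ 426;  667^524 ≡ 1048;  667^1048 ≡ 1.
Smallest exponent giving 1 is 1048.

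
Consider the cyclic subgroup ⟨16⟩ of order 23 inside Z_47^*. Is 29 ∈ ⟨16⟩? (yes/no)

no

⟨16⟩ has order 23; its elements mod 47 are {1, 2, 3, 4, 6, 7, 8, 9, 12, 14, 16, 17, 18, 21, 24, 25, 27, 28, 32, 34, 36, 37, 42}.
29 is not in this set.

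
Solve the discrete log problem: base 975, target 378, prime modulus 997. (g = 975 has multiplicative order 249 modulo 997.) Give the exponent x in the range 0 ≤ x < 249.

Baby-step giant-step with m = ceil(sqrt(249)) = 16.
Baby table (975^j mod 997 for j=0..15):
  0:1  1:975  2:484  3:319  4:958  5:858  6:67  7:520
  8:524  9:436  10:378  11:657  12:501  13:942  14:213  15:299
Giant step factor: 975^(-16) ≡ 363 (mod 997).
Scan 378·363^i mod 997 for i = 0, 1, …:
  i=0: 378
Match at i=0, j=10: x = 0·16 + 10 = 10.

10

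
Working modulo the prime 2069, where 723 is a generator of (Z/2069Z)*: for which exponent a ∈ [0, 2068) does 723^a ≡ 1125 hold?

1636

Baby-step giant-step with m = ceil(sqrt(2068)) = 46.
Baby table (723^j mod 2069 for j=0..45):
  0:1  1:723  2:1341  3:1251  4:320  5:1701  6:837  7:1003
  8:1019  9:173  10:939  11:265  12:1247  13:1566  14:475  15:2040
  16:1792  17:422  18:963  19:1065  20:327  21:555  22:1948  23:1484
  24:1190  25:1735  26:591  27:1079  28:104  29:708  30:841  31:1826
  32:176  33:1039  34:150  35:862  36:457  37:1440  38:413  39:663
  40:1410  41:1482  42:1813  43:1122  44:158  45:439
Giant step factor: 723^(-46) ≡ 1702 (mod 2069).
Scan 1125·1702^i mod 2069 for i = 0, 1, …:
  i=0: 1125   i=1: 925   i=2: 1910   i=3: 421
  i=4: 668   i=5: 1055   i=6: 1787   i=7: 44
  i=8: 404   i=9: 700     …   i=34: 1949
  i=35: 591
Match at i=35, j=26: a = 35·46 + 26 = 1636.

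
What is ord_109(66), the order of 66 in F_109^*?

9

The order of 66 must divide p − 1 = 108 = 2^2 · 3^3.
Divisors: 1, 2, 3, 4, 6, 9, 12, 18, 27, 36, 54, 108.
Check each in increasing order: 66^1 ≡ 66;  66^2 ≡ 105;  66^3 ≡ 63;  66^4 ≡ 16;  66^6 ≡ 45;  66^9 ≡ 1.
Smallest exponent giving 1 is 9.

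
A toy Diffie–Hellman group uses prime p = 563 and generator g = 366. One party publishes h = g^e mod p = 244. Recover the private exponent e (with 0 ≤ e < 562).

116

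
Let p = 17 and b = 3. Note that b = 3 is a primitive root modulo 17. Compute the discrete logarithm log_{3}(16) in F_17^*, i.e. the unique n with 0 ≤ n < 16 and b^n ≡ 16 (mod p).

8

Successive powers of 3 modulo 17:
  3^0=1  3^1=3  3^2=9  3^3=10  3^4=13  3^5=5
  3^6=15  3^7=11  3^8=16
So 3^8 ≡ 16 (mod 17), giving n = 8.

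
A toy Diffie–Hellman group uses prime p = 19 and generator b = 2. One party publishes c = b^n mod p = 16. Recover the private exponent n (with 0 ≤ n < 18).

Successive powers of 2 modulo 19:
  2^0=1  2^1=2  2^2=4  2^3=8  2^4=16
So 2^4 ≡ 16 (mod 19), giving n = 4.

4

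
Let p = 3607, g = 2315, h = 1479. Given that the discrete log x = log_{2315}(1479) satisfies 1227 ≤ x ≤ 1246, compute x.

1233

Compute 2315^1227 mod 3607 = 2985, then multiply by 2315 repeatedly:
  2315^1227=2985  2315^1228=2870  2315^1229=3563  2315^1230=2743  2315^1231=1725
  2315^1232=426  2315^1233=1479
Found 1479 at exponent 1233.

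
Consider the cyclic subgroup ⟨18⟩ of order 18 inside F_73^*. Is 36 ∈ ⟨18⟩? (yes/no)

36 ∈ ⟨18⟩ iff 36^18 ≡ 1 (mod 73), since |⟨18⟩| = 18.
36^18 mod 73 = 1.
Since 1 = 1, 36 lies in the subgroup.

yes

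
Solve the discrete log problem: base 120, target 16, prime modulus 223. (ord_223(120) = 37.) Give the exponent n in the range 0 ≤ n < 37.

17

Successive powers of 120 modulo 223:
  120^0=1  120^1=120  120^2=128  120^3=196  120^4=105  120^5=112
  120^6=60  120^7=64  120^8=98  120^9=164  120^10=56  120^11=30
  120^12=32  120^13=49  120^14=82  120^15=28  120^16=15  120^17=16
So 120^17 ≡ 16 (mod 223), giving n = 17.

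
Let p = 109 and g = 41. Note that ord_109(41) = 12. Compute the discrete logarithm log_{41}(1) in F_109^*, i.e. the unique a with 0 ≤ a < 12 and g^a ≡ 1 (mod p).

0

Successive powers of 41 modulo 109:
  41^0=1
So 41^0 ≡ 1 (mod 109), giving a = 0.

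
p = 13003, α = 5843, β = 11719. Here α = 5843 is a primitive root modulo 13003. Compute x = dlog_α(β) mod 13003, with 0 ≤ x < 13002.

11275

Baby-step giant-step with m = ceil(sqrt(13002)) = 115.
Baby table (5843^j mod 13003 for j=0..114):
  0:1  1:5843  2:7774  3:4003  4:10135  5:3143  6:4313  7:1045
  8:7528  9:9958  10:9172  11:6633  12:7679  13:8047  14:12776  15:12948
  16:3710  17:1529  18:886  19:1704  20:9177  21:9842  22:7540  23:2056
  24:11439  25:2657  26:12272  27:6754  28:12520  29:12485  30:3025  31:3998
  32:6926  33:3282  34:10304  35:2382  36:4816  37:1396  38:3947  39:8002
  40:9901  41:1196  42:5617  43:559  44:2484  45:2664  46:1161  47:9160
  48:1532  49:5412  50:12023  51:8183  52:1238  53:3966  54:1992  55:1571
  56:12238  57:3137  58:8264  59:6413  60:9516  61:1160  62:3317  63:6761
  64:1409  65:1888  66:5040  67:9928  68:2921  69:7467  70:4616  71:3066
  72:9507  73:585  74:11369  75:9743  76:1215  77:12610  78:5232  79:523
  80:184  81:8866  82:86  83:8384  84:5411  85:6180  86:409  87:10238
  88:6834  89:11852  90:10261  91:11193  92:8612  93:11309  94:10244  95:2883
  96:6484  97:8273  98:6988  99:1464  100:11181  101:3511  102:9042  103:1217
  104:11293  105:7777  106:8529  107:7451  108:2149  109:8712  110:10474  111:7464
  112:90  113:5750  114:10501
Giant step factor: 5843^(-115) ≡ 12195 (mod 13003).
Scan 11719·12195^i mod 13003 for i = 0, 1, …:
  i=0: 11719   i=1: 10235   i=2: 28   i=3: 3382
  i=4: 10977   i=5: 11633   i=6: 1705   i=7: 678
  i=8: 11305   i=9: 6669     …   i=97: 1364
  i=98: 3143
Match at i=98, j=5: x = 98·115 + 5 = 11275.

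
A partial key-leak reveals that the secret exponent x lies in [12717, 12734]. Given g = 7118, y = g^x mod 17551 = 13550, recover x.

Compute 7118^12717 mod 17551 = 17039, then multiply by 7118 repeatedly:
  7118^12717=17039  7118^12718=6192  7118^12719=4095  7118^12720=13550
Found 13550 at exponent 12720.

12720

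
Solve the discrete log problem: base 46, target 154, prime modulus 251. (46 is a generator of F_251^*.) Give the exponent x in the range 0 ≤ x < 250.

Baby-step giant-step with m = ceil(sqrt(250)) = 16.
Baby table (46^j mod 251 for j=0..15):
  0:1  1:46  2:108  3:199  4:118  5:157  6:194  7:139
  8:119  9:203  10:51  11:87  12:237  13:109  14:245  15:226
Giant step factor: 46^(-16) ≡ 153 (mod 251).
Scan 154·153^i mod 251 for i = 0, 1, …:
  i=0: 154   i=1: 219   i=2: 124   i=3: 147
  i=4: 152   i=5: 164   i=6: 243   i=7: 31
  i=8: 225   i=9: 38   i=10: 41   i=11: 249
  i=12: 196   i=13: 119
Match at i=13, j=8: x = 13·16 + 8 = 216.

216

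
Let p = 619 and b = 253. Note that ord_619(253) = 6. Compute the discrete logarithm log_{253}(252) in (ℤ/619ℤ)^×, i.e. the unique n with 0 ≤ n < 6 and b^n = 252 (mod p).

Successive powers of 253 modulo 619:
  253^0=1  253^1=253  253^2=252
So 253^2 ≡ 252 (mod 619), giving n = 2.

2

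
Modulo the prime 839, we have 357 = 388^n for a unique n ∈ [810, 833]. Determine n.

819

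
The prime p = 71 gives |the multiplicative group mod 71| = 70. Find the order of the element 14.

10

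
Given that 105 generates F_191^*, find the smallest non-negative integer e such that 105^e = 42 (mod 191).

Baby-step giant-step with m = ceil(sqrt(190)) = 14.
Baby table (105^j mod 191 for j=0..13):
  0:1  1:105  2:138  3:165  4:135  5:41  6:103  7:119
  8:80  9:187  10:153  11:21  12:104  13:33
Giant step factor: 105^(-14) ≡ 92 (mod 191).
Scan 42·92^i mod 191 for i = 0, 1, …:
  i=0: 42   i=1: 44   i=2: 37   i=3: 157
  i=4: 119
Match at i=4, j=7: e = 4·14 + 7 = 63.

63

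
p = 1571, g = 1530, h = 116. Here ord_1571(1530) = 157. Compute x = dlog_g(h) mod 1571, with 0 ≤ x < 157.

137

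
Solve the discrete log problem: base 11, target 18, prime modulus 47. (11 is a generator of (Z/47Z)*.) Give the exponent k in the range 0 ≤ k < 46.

Successive powers of 11 modulo 47:
  11^0=1  11^1=11  11^2=27  11^3=15  11^4=24  11^5=29
  11^6=37  11^7=31  11^8=12  11^9=38  11^10=42  11^11=39
  11^12=6  11^13=19  11^14=21  11^15=43  11^16=3  11^17=33
  11^18=34  11^19=45  11^20=25  11^21=40  11^22=17  11^23=46
  11^24=36  11^25=20  11^26=32  11^27=23  11^28=18
So 11^28 ≡ 18 (mod 47), giving k = 28.

28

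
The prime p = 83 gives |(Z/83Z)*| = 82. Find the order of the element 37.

The order of 37 must divide p − 1 = 82 = 2 · 41.
Divisors: 1, 2, 41, 82.
Check each in increasing order: 37^1 ≡ 37;  37^2 ≡ 41;  37^41 ≡ 1.
Smallest exponent giving 1 is 41.

41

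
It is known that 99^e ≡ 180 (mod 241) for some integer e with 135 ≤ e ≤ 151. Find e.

138

Compute 99^135 mod 241 = 115, then multiply by 99 repeatedly:
  99^135=115  99^136=58  99^137=199  99^138=180
Found 180 at exponent 138.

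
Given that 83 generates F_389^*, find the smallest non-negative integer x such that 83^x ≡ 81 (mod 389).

32

Baby-step giant-step with m = ceil(sqrt(388)) = 20.
Baby table (83^j mod 389 for j=0..19):
  0:1  1:83  2:276  3:346  4:321  5:191  6:293  7:201
  8:345  9:238  10:304  11:336  12:269  13:154  14:334  15:103
  16:380  17:31  18:239  19:387
Giant step factor: 83^(-20) ≡ 157 (mod 389).
Scan 81·157^i mod 389 for i = 0, 1, …:
  i=0: 81   i=1: 269
Match at i=1, j=12: x = 1·20 + 12 = 32.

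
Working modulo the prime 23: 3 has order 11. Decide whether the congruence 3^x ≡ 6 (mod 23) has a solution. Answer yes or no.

yes

6 ∈ ⟨3⟩ iff 6^11 ≡ 1 (mod 23), since |⟨3⟩| = 11.
6^11 mod 23 = 1.
Since 1 = 1, 6 lies in the subgroup.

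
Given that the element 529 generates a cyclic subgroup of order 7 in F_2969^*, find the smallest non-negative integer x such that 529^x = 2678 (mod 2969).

5

Successive powers of 529 modulo 2969:
  529^0=1  529^1=529  529^2=755  529^3=1549  529^4=2946  529^5=2678
So 529^5 ≡ 2678 (mod 2969), giving x = 5.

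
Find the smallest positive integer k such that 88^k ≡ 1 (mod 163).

The order of 88 must divide p − 1 = 162 = 2 · 3^4.
Divisors: 1, 2, 3, 6, 9, 18, 27, 54, 81, 162.
Check each in increasing order: 88^1 ≡ 88;  88^2 ≡ 83;  88^3 ≡ 132;  88^6 ≡ 146;  88^9 ≡ 38;  88^18 ≡ 140;  88^27 ≡ 104;  88^54 ≡ 58;  88^81 ≡ 1.
Smallest exponent giving 1 is 81.

81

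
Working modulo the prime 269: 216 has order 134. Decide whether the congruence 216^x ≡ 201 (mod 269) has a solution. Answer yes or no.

no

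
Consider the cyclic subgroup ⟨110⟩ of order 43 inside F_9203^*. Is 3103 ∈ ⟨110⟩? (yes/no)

yes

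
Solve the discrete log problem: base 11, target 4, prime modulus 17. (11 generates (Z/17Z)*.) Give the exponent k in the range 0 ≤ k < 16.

Successive powers of 11 modulo 17:
  11^0=1  11^1=11  11^2=2  11^3=5  11^4=4
So 11^4 ≡ 4 (mod 17), giving k = 4.

4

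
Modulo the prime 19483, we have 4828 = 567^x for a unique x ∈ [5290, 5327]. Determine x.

Compute 567^5290 mod 19483 = 5444, then multiply by 567 repeatedly:
  567^5290=5444  567^5291=8434  567^5292=8743  567^5293=8599  567^5294=4883
  567^5295=2075  567^5296=7545  567^5297=11238  567^5298=1005  567^5299=4828
Found 4828 at exponent 5299.

5299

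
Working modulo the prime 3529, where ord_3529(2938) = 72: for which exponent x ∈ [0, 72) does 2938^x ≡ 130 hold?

17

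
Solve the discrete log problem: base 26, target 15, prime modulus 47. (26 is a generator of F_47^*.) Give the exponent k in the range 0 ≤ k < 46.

Successive powers of 26 modulo 47:
  26^0=1  26^1=26  26^2=18  26^3=45  26^4=42  26^5=11
  26^6=4  26^7=10  26^8=25  26^9=39  26^10=27  26^11=44
  26^12=16  26^13=40  26^14=6  26^15=15
So 26^15 ≡ 15 (mod 47), giving k = 15.

15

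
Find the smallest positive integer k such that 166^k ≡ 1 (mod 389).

194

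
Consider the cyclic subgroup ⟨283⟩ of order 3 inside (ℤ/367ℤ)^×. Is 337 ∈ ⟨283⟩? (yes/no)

⟨283⟩ has order 3; its elements mod 367 are {1, 83, 283}.
337 is not in this set.

no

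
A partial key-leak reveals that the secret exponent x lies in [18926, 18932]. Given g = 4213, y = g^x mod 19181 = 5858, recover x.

Compute 4213^18926 mod 19181 = 2200, then multiply by 4213 repeatedly:
  4213^18926=2200  4213^18927=4177  4213^18928=8724  4213^18929=3416  4213^18930=5858
Found 5858 at exponent 18930.

18930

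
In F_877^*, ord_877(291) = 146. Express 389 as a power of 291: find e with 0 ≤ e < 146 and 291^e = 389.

39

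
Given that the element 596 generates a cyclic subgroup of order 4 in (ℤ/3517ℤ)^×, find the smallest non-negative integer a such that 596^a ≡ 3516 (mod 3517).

2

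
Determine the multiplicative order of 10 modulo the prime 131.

130

The order of 10 must divide p − 1 = 130 = 2 · 5 · 13.
Divisors: 1, 2, 5, 10, 13, 26, 65, 130.
Check each in increasing order: 10^1 ≡ 10;  10^2 ≡ 100;  10^5 ≡ 47;  10^10 ≡ 113;  10^13 ≡ 78;  10^26 ≡ 58;  10^65 ≡ 130;  10^130 ≡ 1.
Smallest exponent giving 1 is 130.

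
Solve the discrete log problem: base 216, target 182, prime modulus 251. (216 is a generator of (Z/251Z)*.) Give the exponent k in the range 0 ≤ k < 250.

55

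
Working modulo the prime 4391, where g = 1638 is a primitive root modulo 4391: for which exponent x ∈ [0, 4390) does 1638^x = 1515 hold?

Baby-step giant-step with m = ceil(sqrt(4390)) = 67.
Baby table (1638^j mod 4391 for j=0..66):
  0:1  1:1638  2:143  3:1511  4:2885  5:914  6:4192  7:3363
  8:2280  9:2290  10:1106  11:2536  12:82  13:2586  14:2944  15:954
  16:3847  17:301  18:1246  19:3524  20:2538  21:3358  22:2872  23:1575
  24:2333  25:1284  26:4294  27:3581  28:3693  29:2727  30:1179  31:3553
  32:1739  33:3114  34:2781  35:1811  36:2493  37:4295  38:828  39:3836
  40:4238  41:4064  42:76  43:1540  44:2086  45:670  46:4101  47:3599
  48:2440  49:910  50:2031  51:2791  52:627  53:3923  54:1841  55:3332
  56:4194  57:2248  58:2566  59:921  60:2485  61:4364  62:4075  63:530
  64:3113  65:1143  66:1668
Giant step factor: 1638^(-67) ≡ 3215 (mod 4391).
Scan 1515·3215^i mod 4391 for i = 0, 1, …:
  i=0: 1515   i=1: 1106
Match at i=1, j=10: x = 1·67 + 10 = 77.

77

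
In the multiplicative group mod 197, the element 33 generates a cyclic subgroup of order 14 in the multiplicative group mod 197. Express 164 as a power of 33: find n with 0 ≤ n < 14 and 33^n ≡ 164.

Successive powers of 33 modulo 197:
  33^0=1  33^1=33  33^2=104  33^3=83  33^4=178  33^5=161
  33^6=191  33^7=196  33^8=164
So 33^8 ≡ 164 (mod 197), giving n = 8.

8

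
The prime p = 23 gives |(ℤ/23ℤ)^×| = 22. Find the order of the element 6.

The order of 6 must divide p − 1 = 22 = 2 · 11.
Divisors: 1, 2, 11, 22.
Check each in increasing order: 6^1 ≡ 6;  6^2 ≡ 13;  6^11 ≡ 1.
Smallest exponent giving 1 is 11.

11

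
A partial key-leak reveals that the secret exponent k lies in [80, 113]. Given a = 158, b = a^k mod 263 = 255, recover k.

Compute 158^80 mod 263 = 248, then multiply by 158 repeatedly:
  158^80=248  158^81=260  158^82=52  158^83=63  158^84=223
  158^85=255
Found 255 at exponent 85.

85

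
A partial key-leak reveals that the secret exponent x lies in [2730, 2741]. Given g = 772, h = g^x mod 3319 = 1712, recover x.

2734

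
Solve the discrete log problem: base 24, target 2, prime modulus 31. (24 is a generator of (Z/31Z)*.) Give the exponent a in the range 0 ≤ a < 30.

Successive powers of 24 modulo 31:
  24^0=1  24^1=24  24^2=18  24^3=29  24^4=14  24^5=26
  24^6=4  24^7=3  24^8=10  24^9=23  24^10=25  24^11=11
  24^12=16  24^13=12  24^14=9  24^15=30  24^16=7  24^17=13
  24^18=2
So 24^18 ≡ 2 (mod 31), giving a = 18.

18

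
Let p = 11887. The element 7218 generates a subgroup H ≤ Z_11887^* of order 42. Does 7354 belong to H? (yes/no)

7354 ∈ ⟨7218⟩ iff 7354^42 ≡ 1 (mod 11887), since |⟨7218⟩| = 42.
7354^42 mod 11887 = 1.
Since 1 = 1, 7354 lies in the subgroup.

yes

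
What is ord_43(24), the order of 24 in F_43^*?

The order of 24 must divide p − 1 = 42 = 2 · 3 · 7.
Divisors: 1, 2, 3, 6, 7, 14, 21, 42.
Check each in increasing order: 24^1 ≡ 24;  24^2 ≡ 17;  24^3 ≡ 21;  24^6 ≡ 11;  24^7 ≡ 6;  24^14 ≡ 36;  24^21 ≡ 1.
Smallest exponent giving 1 is 21.

21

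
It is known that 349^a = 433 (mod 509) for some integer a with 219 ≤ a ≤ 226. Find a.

Compute 349^219 mod 509 = 433, then multiply by 349 repeatedly:
  349^219=433
Found 433 at exponent 219.

219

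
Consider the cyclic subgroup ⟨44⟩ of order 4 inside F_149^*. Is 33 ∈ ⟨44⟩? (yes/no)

no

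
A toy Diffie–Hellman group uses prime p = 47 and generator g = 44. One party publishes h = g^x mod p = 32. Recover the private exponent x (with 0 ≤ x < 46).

16

Successive powers of 44 modulo 47:
  44^0=1  44^1=44  44^2=9  44^3=20  44^4=34  44^5=39
  44^6=24  44^7=22  44^8=28  44^9=10  44^10=17  44^11=43
  44^12=12  44^13=11  44^14=14  44^15=5  44^16=32
So 44^16 ≡ 32 (mod 47), giving x = 16.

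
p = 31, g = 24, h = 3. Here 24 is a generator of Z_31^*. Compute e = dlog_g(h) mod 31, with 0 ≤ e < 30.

7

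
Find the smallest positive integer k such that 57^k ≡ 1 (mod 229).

19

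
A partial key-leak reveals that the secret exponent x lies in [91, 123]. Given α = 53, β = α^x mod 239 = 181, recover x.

Compute 53^91 mod 239 = 199, then multiply by 53 repeatedly:
  53^91=199  53^92=31  53^93=209  53^94=83  53^95=97
  53^96=122  53^97=13  53^98=211  53^99=189  53^100=218
  53^101=82  53^102=44  53^103=181
Found 181 at exponent 103.

103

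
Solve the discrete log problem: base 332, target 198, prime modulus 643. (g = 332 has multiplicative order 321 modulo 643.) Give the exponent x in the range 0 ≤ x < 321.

Baby-step giant-step with m = ceil(sqrt(321)) = 18.
Baby table (332^j mod 643 for j=0..17):
  0:1  1:332  2:271  3:595  4:139  5:495  6:375  7:401
  8:31  9:4  10:42  11:441  12:451  13:556  14:51  15:214
  16:318  17:124
Giant step factor: 332^(-18) ≡ 201 (mod 643).
Scan 198·201^i mod 643 for i = 0, 1, …:
  i=0: 198   i=1: 575   i=2: 478   i=3: 271
Match at i=3, j=2: x = 3·18 + 2 = 56.

56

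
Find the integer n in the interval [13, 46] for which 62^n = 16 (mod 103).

28

Compute 62^13 mod 103 = 20, then multiply by 62 repeatedly:
  62^13=20  62^14=4  62^15=42  62^16=29  62^17=47
  62^18=30  62^19=6  62^20=63  62^21=95  62^22=19
  62^23=45  62^24=9  62^25=43  62^26=91  62^27=80
  62^28=16
Found 16 at exponent 28.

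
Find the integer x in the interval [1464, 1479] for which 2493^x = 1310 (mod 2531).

1475

Compute 2493^1464 mod 2531 = 385, then multiply by 2493 repeatedly:
  2493^1464=385  2493^1465=556  2493^1466=1651  2493^1467=537  2493^1468=2373
  2493^1469=942  2493^1470=2169  2493^1471=1101  2493^1472=1189  2493^1473=376
  2493^1474=898  2493^1475=1310
Found 1310 at exponent 1475.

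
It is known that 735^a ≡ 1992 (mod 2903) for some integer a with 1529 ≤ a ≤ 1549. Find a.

1535

Compute 735^1529 mod 2903 = 2067, then multiply by 735 repeatedly:
  735^1529=2067  735^1530=976  735^1531=319  735^1532=2225  735^1533=986
  735^1534=1863  735^1535=1992
Found 1992 at exponent 1535.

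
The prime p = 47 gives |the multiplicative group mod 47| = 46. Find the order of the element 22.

The order of 22 must divide p − 1 = 46 = 2 · 23.
Divisors: 1, 2, 23, 46.
Check each in increasing order: 22^1 ≡ 22;  22^2 ≡ 14;  22^23 ≡ 46;  22^46 ≡ 1.
Smallest exponent giving 1 is 46.

46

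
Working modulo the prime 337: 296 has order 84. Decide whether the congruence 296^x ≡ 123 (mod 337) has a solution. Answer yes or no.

no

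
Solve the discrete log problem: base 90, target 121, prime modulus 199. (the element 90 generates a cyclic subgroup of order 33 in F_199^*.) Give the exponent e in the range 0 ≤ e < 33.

Successive powers of 90 modulo 199:
  90^0=1  90^1=90  90^2=140  90^3=63  90^4=98  90^5=64
  90^6=188  90^7=5  90^8=52  90^9=103  90^10=116  90^11=92
  90^12=121
So 90^12 ≡ 121 (mod 199), giving e = 12.

12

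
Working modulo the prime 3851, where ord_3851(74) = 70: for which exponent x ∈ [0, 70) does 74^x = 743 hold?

Baby-step giant-step with m = ceil(sqrt(70)) = 9.
Baby table (74^j mod 3851 for j=0..8):
  0:1  1:74  2:1625  3:869  4:2690  5:2659  6:365  7:53
  8:71
Giant step factor: 74^(-9) ≡ 3453 (mod 3851).
Scan 743·3453^i mod 3851 for i = 0, 1, …:
  i=0: 743   i=1: 813   i=2: 3761   i=3: 1161
  i=4: 42   i=5: 2539   i=6: 2291   i=7: 869
Match at i=7, j=3: x = 7·9 + 3 = 66.

66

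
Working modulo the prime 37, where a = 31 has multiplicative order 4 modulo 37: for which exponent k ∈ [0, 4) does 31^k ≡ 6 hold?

3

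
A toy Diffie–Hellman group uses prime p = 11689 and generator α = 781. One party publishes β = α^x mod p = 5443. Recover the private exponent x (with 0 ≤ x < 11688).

Baby-step giant-step with m = ceil(sqrt(11688)) = 109.
Baby table (781^j mod 11689 for j=0..108):
  0:1  1:781  2:2133  3:6035  4:2668  5:3066  6:9990  7:5627
  8:11312  9:9477  10:2400  11:4160  12:11107  13:1329  14:9317  15:6019
  16:1861  17:4005  18:6942  19:9695  20:9012  21:1594  22:5880  23:10192
  24:11432  25:9685  26:1202  27:3642  28:3975  29:6890  30:4150  31:3297
  32:3377  33:7412  34:2717  35:6268  36:9306  37:9117  38:1776  39:7754
  40:972  41:11036  42:4323  43:9831  44:10027  45:11146  46:8410  47:10681
  48:7604  49:712  50:6689  51:10815  52:7057  53:5998  54:8838  55:5968
  56:8786  57:423  58:3071  59:2206  60:4603  61:6420  62:11128  63:6041
  64:7354  65:4175  66:11133  67:9946  68:6330  69:10972  70:1095  71:1898
  72:9524  73:4040  74:10899  75:2527  76:9835  77:1462  78:7989  79:9172
  80:9664  81:8179  82:5605  83:5819  84:9307  85:9898  86:3909  87:2100
  88:3640  89:2413  90:2624  91:3769  92:9650  93:8934  94:10810  95:3152
  96:7022  97:2041  98:4317  99:5145  100:8918  101:10003  102:4091  103:3974
  104:6109  105:2017  106:8951  107:709  108:4346
Giant step factor: 781^(-109) ≡ 5016 (mod 11689).
Scan 5443·5016^i mod 11689 for i = 0, 1, …:
  i=0: 5443   i=1: 8273   i=2: 1418   i=3: 5776
  i=4: 7074   i=5: 7069   i=6: 5367   i=7: 1105
  i=8: 2094   i=9: 6782     …   i=100: 10726
  i=101: 8838
Match at i=101, j=54: x = 101·109 + 54 = 11063.

11063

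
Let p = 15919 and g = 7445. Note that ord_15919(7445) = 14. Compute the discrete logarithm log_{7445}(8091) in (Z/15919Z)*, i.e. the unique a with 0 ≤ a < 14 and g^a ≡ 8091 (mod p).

Successive powers of 7445 modulo 15919:
  7445^0=1  7445^1=7445  7445^2=13986  7445^3=15510  7445^4=11443  7445^5=10566
  7445^6=8091
So 7445^6 ≡ 8091 (mod 15919), giving a = 6.

6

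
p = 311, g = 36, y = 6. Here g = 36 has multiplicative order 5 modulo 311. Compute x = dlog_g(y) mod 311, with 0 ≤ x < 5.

Successive powers of 36 modulo 311:
  36^0=1  36^1=36  36^2=52  36^3=6
So 36^3 ≡ 6 (mod 311), giving x = 3.

3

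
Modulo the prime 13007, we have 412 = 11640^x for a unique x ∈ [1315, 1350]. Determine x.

1317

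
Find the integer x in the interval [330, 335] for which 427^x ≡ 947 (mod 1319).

333

Compute 427^330 mod 1319 = 342, then multiply by 427 repeatedly:
  427^330=342  427^331=944  427^332=793  427^333=947
Found 947 at exponent 333.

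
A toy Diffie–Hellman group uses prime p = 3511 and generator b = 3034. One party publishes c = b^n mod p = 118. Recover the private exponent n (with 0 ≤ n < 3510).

1158

Baby-step giant-step with m = ceil(sqrt(3510)) = 60.
Baby table (3034^j mod 3511 for j=0..59):
  0:1  1:3034  2:2825  3:699  4:122  5:1493  6:572  7:1014
  8:840  9:3085  10:3075  11:823  12:661  13:693  14:2984  15:2098
  16:3400  17:282  18:2415  19:3164  20:502  21:2805  22:3217  23:3309
  24:1557  25:1643  26:2753  27:3444  28:360  29:319  30:2321  31:2359
  32:1788  33:297  34:2282  35:3407  36:454  37:1124  38:1035  39:1356
  40:2723  41:199  42:3385  43:415  44:2172  45:3212  46:2183  47:1476
  48:1659  49:2143  50:3001  51:1011  52:2271  53:1632  54:978  55:457
  56:3204  57:2488  58:3453  59:3089
Giant step factor: 3034^(-60) ≡ 1053 (mod 3511).
Scan 118·1053^i mod 3511 for i = 0, 1, …:
  i=0: 118   i=1: 1369   i=2: 2047   i=3: 3248
  i=4: 430   i=5: 3382   i=6: 1092   i=7: 1779
  i=8: 1924   i=9: 125     …   i=18: 2483
  i=19: 2415
Match at i=19, j=18: n = 19·60 + 18 = 1158.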